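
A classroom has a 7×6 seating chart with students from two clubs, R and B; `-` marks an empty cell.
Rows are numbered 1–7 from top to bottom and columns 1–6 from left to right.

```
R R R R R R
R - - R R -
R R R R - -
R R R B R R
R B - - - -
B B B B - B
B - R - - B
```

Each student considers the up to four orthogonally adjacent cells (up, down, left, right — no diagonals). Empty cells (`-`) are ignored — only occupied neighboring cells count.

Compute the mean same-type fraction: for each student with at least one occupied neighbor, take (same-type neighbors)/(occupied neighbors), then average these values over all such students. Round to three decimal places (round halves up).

0.813

(1,1)R 2/2
(1,2)R 2/2
(1,3)R 2/2
(1,4)R 3/3
(1,5)R 3/3
(1,6)R 1/1
(2,1)R 2/2
(2,4)R 3/3
(2,5)R 2/2
(3,1)R 3/3
(3,2)R 3/3
(3,3)R 3/3
(3,4)R 2/3
(4,1)R 3/3
(4,2)R 3/4
(4,3)R 2/3
(4,4)B 0/3
(4,5)R 1/2
(4,6)R 1/1
(5,1)R 1/3
(5,2)B 1/3
(6,1)B 2/3
(6,2)B 3/3
(6,3)B 2/3
(6,4)B 1/1
(6,6)B 1/1
(7,1)B 1/1
(7,3)R 0/1
(7,6)B 1/1
Sum over 29 students: 2/2 + 2/2 + 2/2 + 3/3 + 3/3 + 1/1 + 2/2 + 3/3 + 2/2 + 3/3 + 3/3 + 3/3 + 2/3 + 3/3 + 3/4 + 2/3 + 0/3 + 1/2 + 1/1 + 1/3 + 1/3 + 2/3 + 3/3 + 2/3 + 1/1 + 1/1 + 1/1 + 0/1 + 1/1 = 283/12; mean = 283/12 ÷ 29 = 283/348 = 0.813218… → 0.813.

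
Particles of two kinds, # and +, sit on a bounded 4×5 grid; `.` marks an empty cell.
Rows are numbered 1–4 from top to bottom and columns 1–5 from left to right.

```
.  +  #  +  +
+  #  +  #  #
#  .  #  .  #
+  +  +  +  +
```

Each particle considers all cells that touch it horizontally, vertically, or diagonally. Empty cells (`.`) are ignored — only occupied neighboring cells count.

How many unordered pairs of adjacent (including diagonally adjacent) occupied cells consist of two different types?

20

Scan each occupied cell's neighbors to the right and below (and the two forward diagonals) so each pair is counted once.
Row 1: +(1,2)–#(1,3)≠ +(1,2)–#(2,2)≠ +(1,2)–+(2,3)= +(1,2)–+(2,1)= #(1,3)–+(1,4)≠ #(1,3)–+(2,3)≠ #(1,3)–#(2,4)= #(1,3)–#(2,2)= +(1,4)–+(1,5)= +(1,4)–#(2,4)≠ +(1,4)–#(2,5)≠ +(1,4)–+(2,3)= +(1,5)–#(2,5)≠ +(1,5)–#(2,4)≠  → 8/14 unlike.
Row 2: +(2,1)–#(2,2)≠ +(2,1)–#(3,1)≠ #(2,2)–+(2,3)≠ #(2,2)–#(3,3)= #(2,2)–#(3,1)= +(2,3)–#(2,4)≠ +(2,3)–#(3,3)≠ #(2,4)–#(2,5)= #(2,4)–#(3,5)= #(2,4)–#(3,3)= #(2,5)–#(3,5)=  → 5/11 unlike.
Row 3: #(3,1)–+(4,1)≠ #(3,1)–+(4,2)≠ #(3,3)–+(4,3)≠ #(3,3)–+(4,4)≠ #(3,3)–+(4,2)≠ #(3,5)–+(4,5)≠ #(3,5)–+(4,4)≠  → 7/7 unlike.
Row 4: +(4,1)–+(4,2)= +(4,2)–+(4,3)= +(4,3)–+(4,4)= +(4,4)–+(4,5)=  → 0/4 unlike.
Total adjacent occupied pairs: 36; unlike-type pairs: 20.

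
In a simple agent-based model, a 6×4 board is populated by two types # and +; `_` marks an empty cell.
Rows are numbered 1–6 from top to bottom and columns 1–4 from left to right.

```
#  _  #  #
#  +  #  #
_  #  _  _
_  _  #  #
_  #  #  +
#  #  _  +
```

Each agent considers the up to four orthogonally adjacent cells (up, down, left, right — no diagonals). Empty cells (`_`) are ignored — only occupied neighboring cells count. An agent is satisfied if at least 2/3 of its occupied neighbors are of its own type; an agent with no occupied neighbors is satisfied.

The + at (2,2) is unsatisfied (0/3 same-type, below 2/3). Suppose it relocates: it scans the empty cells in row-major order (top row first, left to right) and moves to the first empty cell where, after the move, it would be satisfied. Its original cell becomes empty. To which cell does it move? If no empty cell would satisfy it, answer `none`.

Vacating (2,2). Empty cells in order:
  (1,2): 0/2 same-type → still unsatisfied.
  (3,1): 0/2 same-type → still unsatisfied.
  (3,3): 0/3 same-type → still unsatisfied.
  (3,4): 0/2 same-type → still unsatisfied.
  (4,1): 0/0 same-type → satisfied — stop here.

(4,1)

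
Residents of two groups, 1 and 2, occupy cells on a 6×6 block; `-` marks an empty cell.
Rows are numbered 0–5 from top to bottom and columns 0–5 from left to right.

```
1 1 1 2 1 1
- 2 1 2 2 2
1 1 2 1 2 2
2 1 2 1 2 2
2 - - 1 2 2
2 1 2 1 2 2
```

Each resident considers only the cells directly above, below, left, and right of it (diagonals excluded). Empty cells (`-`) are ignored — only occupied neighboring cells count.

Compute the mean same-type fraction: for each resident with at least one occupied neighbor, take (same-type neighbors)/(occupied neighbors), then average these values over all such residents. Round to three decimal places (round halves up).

(0,0)1 1/1
(0,1)1 2/3
(0,2)1 2/3
(0,3)2 1/3
(0,4)1 1/3
(0,5)1 1/2
(1,1)2 0/3
(1,2)1 1/4
(1,3)2 2/4
(1,4)2 3/4
(1,5)2 2/3
(2,0)1 1/2
(2,1)1 2/4
(2,2)2 1/4
(2,3)1 1/4
(2,4)2 3/4
(2,5)2 3/3
(3,0)2 1/3
(3,1)1 1/3
(3,2)2 1/3
(3,3)1 2/4
(3,4)2 3/4
(3,5)2 3/3
(4,0)2 2/2
(4,3)1 2/3
(4,4)2 3/4
(4,5)2 3/3
(5,0)2 1/2
(5,1)1 0/2
(5,2)2 0/2
(5,3)1 1/3
(5,4)2 2/3
(5,5)2 2/2
Sum over 33 residents: 1/1 + 2/3 + 2/3 + 1/3 + 1/3 + 1/2 + 0/3 + 1/4 + 2/4 + 3/4 + 2/3 + 1/2 + 2/4 + 1/4 + 1/4 + 3/4 + 3/3 + 1/3 + 1/3 + 1/3 + 2/4 + 3/4 + 3/3 + 2/2 + 2/3 + 3/4 + 3/3 + 1/2 + 0/2 + 0/2 + 1/3 + 2/3 + 2/2 = 217/12; mean = 217/12 ÷ 33 = 217/396 = 0.547979… → 0.548.

0.548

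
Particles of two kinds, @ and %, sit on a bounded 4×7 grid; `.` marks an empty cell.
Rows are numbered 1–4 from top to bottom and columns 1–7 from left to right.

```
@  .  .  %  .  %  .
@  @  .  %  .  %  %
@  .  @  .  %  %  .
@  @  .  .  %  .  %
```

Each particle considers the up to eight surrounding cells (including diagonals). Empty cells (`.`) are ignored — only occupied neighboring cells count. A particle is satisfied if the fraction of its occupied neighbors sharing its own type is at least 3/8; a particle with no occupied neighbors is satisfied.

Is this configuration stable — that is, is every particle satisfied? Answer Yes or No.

(1,1)@ 2/2 ok
(1,4)% 1/1 ok
(1,6)% 2/2 ok
(2,1)@ 3/3 ok
(2,2)@ 4/4 ok
(2,4)% 2/3 ok
(2,6)% 4/4 ok
(2,7)% 3/3 ok
(3,1)@ 4/4 ok
(3,3)@ 2/3 ok
(3,5)% 4/4 ok
(3,6)% 5/5 ok
(4,1)@ 2/2 ok
(4,2)@ 3/3 ok
(4,5)% 2/2 ok
(4,7)% 1/1 ok
All meet the threshold, so the configuration is stable.

Yes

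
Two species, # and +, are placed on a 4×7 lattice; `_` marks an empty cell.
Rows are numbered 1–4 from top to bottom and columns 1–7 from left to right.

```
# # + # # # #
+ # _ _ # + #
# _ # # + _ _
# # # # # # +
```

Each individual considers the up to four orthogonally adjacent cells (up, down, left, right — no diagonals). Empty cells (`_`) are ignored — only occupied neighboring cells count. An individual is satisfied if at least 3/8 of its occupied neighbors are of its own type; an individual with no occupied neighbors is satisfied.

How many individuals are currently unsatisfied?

(1,1)# 1/2 satisfied
(1,2)# 2/3 satisfied
(1,3)+ 0/2 not
(1,4)# 1/2 satisfied
(1,5)# 3/3 satisfied
(1,6)# 2/3 satisfied
(1,7)# 2/2 satisfied
(2,1)+ 0/3 not
(2,2)# 1/2 satisfied
(2,5)# 1/3 not
(2,6)+ 0/3 not
(2,7)# 1/2 satisfied
(3,1)# 1/2 satisfied
(3,3)# 2/2 satisfied
(3,4)# 2/3 satisfied
(3,5)+ 0/3 not
(4,1)# 2/2 satisfied
(4,2)# 2/2 satisfied
(4,3)# 3/3 satisfied
(4,4)# 3/3 satisfied
(4,5)# 2/3 satisfied
(4,6)# 1/2 satisfied
(4,7)+ 0/1 not
Unsatisfied: (1,3), (2,1), (2,5), (2,6), (3,5), (4,7) — 6 in total.

6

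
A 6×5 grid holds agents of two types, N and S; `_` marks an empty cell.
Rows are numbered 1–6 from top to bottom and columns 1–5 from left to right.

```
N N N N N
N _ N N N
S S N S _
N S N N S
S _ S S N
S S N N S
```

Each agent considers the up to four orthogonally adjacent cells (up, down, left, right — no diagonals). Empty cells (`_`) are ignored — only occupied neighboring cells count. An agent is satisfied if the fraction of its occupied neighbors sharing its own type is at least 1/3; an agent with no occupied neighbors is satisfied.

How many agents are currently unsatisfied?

(1,1)N 2/2 ok
(1,2)N 2/2 ok
(1,3)N 3/3 ok
(1,4)N 3/3 ok
(1,5)N 2/2 ok
(2,1)N 1/2 ok
(2,3)N 3/3 ok
(2,4)N 3/4 ok
(2,5)N 2/2 ok
(3,1)S 1/3 ok
(3,2)S 2/3 ok
(3,3)N 2/4 ok
(3,4)S 0/3 unhappy
(4,1)N 0/3 unhappy
(4,2)S 1/3 ok
(4,3)N 2/4 ok
(4,4)N 1/4 unhappy
(4,5)S 0/2 unhappy
(5,1)S 1/2 ok
(5,3)S 1/3 ok
(5,4)S 1/4 unhappy
(5,5)N 0/3 unhappy
(6,1)S 2/2 ok
(6,2)S 1/2 ok
(6,3)N 1/3 ok
(6,4)N 1/3 ok
(6,5)S 0/2 unhappy
Unsatisfied: (3,4), (4,1), (4,4), (4,5), (5,4), (5,5), (6,5) — 7 in total.

7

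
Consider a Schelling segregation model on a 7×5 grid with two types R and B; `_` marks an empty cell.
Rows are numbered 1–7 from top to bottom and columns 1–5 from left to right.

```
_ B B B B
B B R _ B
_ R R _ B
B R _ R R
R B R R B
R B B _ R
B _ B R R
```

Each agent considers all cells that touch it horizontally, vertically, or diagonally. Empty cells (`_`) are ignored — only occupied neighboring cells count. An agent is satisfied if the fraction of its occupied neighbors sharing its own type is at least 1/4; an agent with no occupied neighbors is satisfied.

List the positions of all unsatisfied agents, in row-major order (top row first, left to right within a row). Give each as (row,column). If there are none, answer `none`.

(1,2)B 3/4 ok
(1,3)B 3/4 ok
(1,4)B 3/4 ok
(1,5)B 2/2 ok
(2,1)B 2/3 ok
(2,2)B 3/6 ok
(2,3)R 2/6 ok
(2,5)B 3/3 ok
(3,2)R 3/6 ok
(3,3)R 4/5 ok
(3,5)B 1/3 ok
(4,1)B 1/4 ok
(4,2)R 4/6 ok
(4,4)R 4/6 ok
(4,5)R 2/4 ok
(5,1)R 2/5 ok
(5,2)B 3/7 ok
(5,3)R 3/6 ok
(5,4)R 4/6 ok
(5,5)B 0/4 unhappy
(6,1)R 1/4 ok
(6,2)B 4/7 ok
(6,3)B 3/6 ok
(6,5)R 3/4 ok
(7,1)B 1/2 ok
(7,3)B 2/3 ok
(7,4)R 2/4 ok
(7,5)R 2/2 ok

(5,5)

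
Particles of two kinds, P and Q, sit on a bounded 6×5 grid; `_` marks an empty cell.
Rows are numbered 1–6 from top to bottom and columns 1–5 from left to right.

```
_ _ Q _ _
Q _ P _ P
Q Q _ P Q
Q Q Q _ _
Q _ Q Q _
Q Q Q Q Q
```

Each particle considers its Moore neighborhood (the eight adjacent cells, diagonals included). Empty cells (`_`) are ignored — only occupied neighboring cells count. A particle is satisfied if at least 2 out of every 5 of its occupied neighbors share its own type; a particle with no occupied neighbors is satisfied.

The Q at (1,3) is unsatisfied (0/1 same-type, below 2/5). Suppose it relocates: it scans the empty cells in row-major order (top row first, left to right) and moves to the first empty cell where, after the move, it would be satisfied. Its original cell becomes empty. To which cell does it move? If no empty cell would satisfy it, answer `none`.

(1,1)

Vacating (1,3). Empty cells in order:
  (1,1): 1/1 same-type → satisfied — stop here.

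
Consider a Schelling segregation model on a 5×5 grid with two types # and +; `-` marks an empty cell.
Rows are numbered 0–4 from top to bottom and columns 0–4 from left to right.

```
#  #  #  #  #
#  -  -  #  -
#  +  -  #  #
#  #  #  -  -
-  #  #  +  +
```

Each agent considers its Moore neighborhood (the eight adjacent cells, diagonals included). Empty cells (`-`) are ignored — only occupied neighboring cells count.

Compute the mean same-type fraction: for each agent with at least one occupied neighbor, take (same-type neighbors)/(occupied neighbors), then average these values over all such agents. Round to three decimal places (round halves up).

0.824

(0,0)# 2/2
(0,1)# 3/3
(0,2)# 3/3
(0,3)# 3/3
(0,4)# 2/2
(1,0)# 3/4
(1,3)# 5/5
(2,0)# 3/4
(2,1)+ 0/5
(2,3)# 3/3
(2,4)# 2/2
(3,0)# 3/4
(3,1)# 5/6
(3,2)# 4/6
(4,1)# 4/4
(4,2)# 3/4
(4,3)+ 1/3
(4,4)+ 1/1
Sum over 18 agents: 2/2 + 3/3 + 3/3 + 3/3 + 2/2 + 3/4 + 5/5 + 3/4 + 0/5 + 3/3 + 2/2 + 3/4 + 5/6 + 4/6 + 4/4 + 3/4 + 1/3 + 1/1 = 89/6; mean = 89/6 ÷ 18 = 89/108 = 0.824074… → 0.824.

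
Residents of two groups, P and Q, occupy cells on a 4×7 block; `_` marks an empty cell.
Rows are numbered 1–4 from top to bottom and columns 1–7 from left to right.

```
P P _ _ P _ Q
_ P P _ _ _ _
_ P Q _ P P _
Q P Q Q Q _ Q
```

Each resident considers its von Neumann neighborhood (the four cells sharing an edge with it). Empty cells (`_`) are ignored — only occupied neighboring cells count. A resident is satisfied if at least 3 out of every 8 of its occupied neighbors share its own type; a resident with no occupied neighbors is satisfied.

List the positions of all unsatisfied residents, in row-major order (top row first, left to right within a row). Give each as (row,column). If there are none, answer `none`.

(3,3), (4,1), (4,2)

Row 1: (1,1)P 1/1 ✓ · (1,2)P 2/2 ✓ · (1,5)P 0/0 ✓ · (1,7)Q 0/0 ✓
Row 2: (2,2)P 3/3 ✓ · (2,3)P 1/2 ✓
Row 3: (3,2)P 2/3 ✓ · (3,3)Q 1/3 ✗ · (3,5)P 1/2 ✓ · (3,6)P 1/1 ✓
Row 4: (4,1)Q 0/1 ✗ · (4,2)P 1/3 ✗ · (4,3)Q 2/3 ✓ · (4,4)Q 2/2 ✓ · (4,5)Q 1/2 ✓ · (4,7)Q 0/0 ✓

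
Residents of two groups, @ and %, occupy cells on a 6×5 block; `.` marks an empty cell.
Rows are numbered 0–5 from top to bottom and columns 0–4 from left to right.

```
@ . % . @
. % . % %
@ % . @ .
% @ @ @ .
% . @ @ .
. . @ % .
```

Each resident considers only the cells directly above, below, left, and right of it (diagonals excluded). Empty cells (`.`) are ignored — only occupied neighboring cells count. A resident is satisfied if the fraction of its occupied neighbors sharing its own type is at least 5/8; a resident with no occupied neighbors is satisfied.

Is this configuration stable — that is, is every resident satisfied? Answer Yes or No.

No

(0,0)@ 0/0 satisfied
(0,2)% 0/0 satisfied
(0,4)@ 0/1 not
(1,1)% 1/1 satisfied
(1,3)% 1/2 not
(1,4)% 1/2 not
(2,0)@ 0/2 not
(2,1)% 1/3 not
(2,3)@ 1/2 not
(3,0)% 1/3 not
(3,1)@ 1/3 not
(3,2)@ 3/3 satisfied
(3,3)@ 3/3 satisfied
(4,0)% 1/1 satisfied
(4,2)@ 3/3 satisfied
(4,3)@ 2/3 satisfied
(5,2)@ 1/2 not
(5,3)% 0/2 not
For instance (0,4) has only 0/1 same-type neighbors, below 5/8.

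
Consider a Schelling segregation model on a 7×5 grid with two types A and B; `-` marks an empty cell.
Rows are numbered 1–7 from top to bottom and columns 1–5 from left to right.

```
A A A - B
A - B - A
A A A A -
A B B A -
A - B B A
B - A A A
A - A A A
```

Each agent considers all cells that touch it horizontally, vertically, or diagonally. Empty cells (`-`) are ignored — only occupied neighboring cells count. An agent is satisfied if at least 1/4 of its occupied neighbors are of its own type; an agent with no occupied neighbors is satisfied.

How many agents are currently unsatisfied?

(1,1)A 2/2 satisfied
(1,2)A 3/4 satisfied
(1,3)A 1/2 satisfied
(1,5)B 0/1 not
(2,1)A 4/4 satisfied
(2,3)B 0/5 not
(2,5)A 1/2 satisfied
(3,1)A 3/4 satisfied
(3,2)A 4/7 satisfied
(3,3)A 3/6 satisfied
(3,4)A 3/5 satisfied
(4,1)A 3/4 satisfied
(4,2)B 2/7 satisfied
(4,3)B 3/7 satisfied
(4,4)A 3/6 satisfied
(5,1)A 1/3 satisfied
(5,3)B 3/6 satisfied
(5,4)B 2/7 satisfied
(5,5)A 3/4 satisfied
(6,1)B 0/2 not
(6,3)A 3/5 satisfied
(6,4)A 6/8 satisfied
(6,5)A 4/5 satisfied
(7,1)A 0/1 not
(7,3)A 3/3 satisfied
(7,4)A 5/5 satisfied
(7,5)A 3/3 satisfied
Unsatisfied: (1,5), (2,3), (6,1), (7,1) — 4 in total.

4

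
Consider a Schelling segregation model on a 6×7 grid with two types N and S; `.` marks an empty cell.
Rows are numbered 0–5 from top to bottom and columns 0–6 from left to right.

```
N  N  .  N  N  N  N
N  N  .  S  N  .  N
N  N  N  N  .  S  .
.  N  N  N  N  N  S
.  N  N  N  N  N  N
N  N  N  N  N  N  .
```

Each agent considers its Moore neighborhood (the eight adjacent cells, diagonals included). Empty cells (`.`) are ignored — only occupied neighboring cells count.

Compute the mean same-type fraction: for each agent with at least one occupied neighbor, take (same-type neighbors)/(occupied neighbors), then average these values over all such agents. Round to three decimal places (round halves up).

0.854

Row 0: (0,0)N 3/3 · (0,1)N 3/3 · (0,3)N 2/3 · (0,4)N 3/4 · (0,5)N 4/4 · (0,6)N 2/2
Row 1: (1,0)N 5/5 · (1,1)N 6/6 · (1,3)S 0/5 · (1,4)N 4/6 · (1,6)N 2/3
Row 2: (2,0)N 4/4 · (2,1)N 6/6 · (2,2)N 6/7 · (2,3)N 5/6 · (2,5)S 1/5
Row 3: (3,1)N 6/6 · (3,2)N 8/8 · (3,3)N 7/7 · (3,4)N 6/7 · (3,5)N 4/6 · (3,6)S 1/4
Row 4: (4,1)N 6/6 · (4,2)N 8/8 · (4,3)N 8/8 · (4,4)N 8/8 · (4,5)N 6/7 · (4,6)N 3/4
Row 5: (5,0)N 2/2 · (5,1)N 4/4 · (5,2)N 5/5 · (5,3)N 5/5 · (5,4)N 5/5 · (5,5)N 4/4
Sum over 34 agents: 3/3 + 3/3 + 2/3 + 3/4 + 4/4 + 2/2 + 5/5 + 6/6 + 0/5 + 4/6 + 2/3 + 4/4 + 6/6 + 6/7 + 5/6 + 1/5 + 6/6 + 8/8 + 7/7 + 6/7 + 4/6 + 1/4 + 6/6 + 8/8 + 8/8 + 8/8 + 6/7 + 3/4 + 2/2 + 4/4 + 5/5 + 5/5 + 5/5 + 4/4 = 4063/140; mean = 4063/140 ÷ 34 = 239/280 = 0.853571… → 0.854.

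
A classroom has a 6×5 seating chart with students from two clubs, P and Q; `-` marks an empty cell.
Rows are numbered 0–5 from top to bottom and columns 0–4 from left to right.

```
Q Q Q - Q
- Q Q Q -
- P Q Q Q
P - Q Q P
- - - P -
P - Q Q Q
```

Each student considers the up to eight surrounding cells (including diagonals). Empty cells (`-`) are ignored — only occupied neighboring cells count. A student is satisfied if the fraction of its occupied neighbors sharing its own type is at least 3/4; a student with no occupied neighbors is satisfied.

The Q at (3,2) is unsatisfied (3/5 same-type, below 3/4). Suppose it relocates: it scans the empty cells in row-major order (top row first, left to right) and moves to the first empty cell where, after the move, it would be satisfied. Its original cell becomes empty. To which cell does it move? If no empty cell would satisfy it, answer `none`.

(0,3)

Vacating (3,2). Empty cells in order:
  (0,3): 4/4 same-type → satisfied — stop here.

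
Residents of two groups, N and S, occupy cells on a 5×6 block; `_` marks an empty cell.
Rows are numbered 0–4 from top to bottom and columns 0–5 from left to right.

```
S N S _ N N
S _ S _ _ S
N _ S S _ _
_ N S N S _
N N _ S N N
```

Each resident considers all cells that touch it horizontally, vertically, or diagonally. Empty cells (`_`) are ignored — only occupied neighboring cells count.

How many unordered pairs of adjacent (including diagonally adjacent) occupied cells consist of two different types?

18

Scan each occupied cell's neighbors to the right and below (and the two forward diagonals) so each pair is counted once.
From row 0: 6 unlike of 9 pairs (running 6/9).
From row 1: 1 unlike of 3 pairs (running 7/12).
From row 2: 3 unlike of 8 pairs (running 10/20).
From row 3: 7 unlike of 12 pairs (running 17/32).
From row 4: 1 unlike of 3 pairs (running 18/35).
Total adjacent occupied pairs: 35; unlike-type pairs: 18.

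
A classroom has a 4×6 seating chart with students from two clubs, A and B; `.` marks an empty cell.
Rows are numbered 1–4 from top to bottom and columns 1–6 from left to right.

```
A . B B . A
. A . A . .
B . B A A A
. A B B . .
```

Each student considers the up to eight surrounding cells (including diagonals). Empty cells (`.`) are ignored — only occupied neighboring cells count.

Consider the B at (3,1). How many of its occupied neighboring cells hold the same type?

Occupied neighbors of (3,1): (2,2)=A, (4,2)=A.
Same type (B): 0 of 2.

0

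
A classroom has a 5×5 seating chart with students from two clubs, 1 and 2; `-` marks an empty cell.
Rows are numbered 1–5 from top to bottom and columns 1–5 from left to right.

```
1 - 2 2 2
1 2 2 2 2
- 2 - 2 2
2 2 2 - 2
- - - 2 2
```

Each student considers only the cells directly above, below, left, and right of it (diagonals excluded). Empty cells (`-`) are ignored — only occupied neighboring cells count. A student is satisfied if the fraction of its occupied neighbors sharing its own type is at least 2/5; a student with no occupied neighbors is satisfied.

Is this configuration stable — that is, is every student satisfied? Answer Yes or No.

Yes

(1,1)1 1/1 ok
(1,3)2 2/2 ok
(1,4)2 3/3 ok
(1,5)2 2/2 ok
(2,1)1 1/2 ok
(2,2)2 2/3 ok
(2,3)2 3/3 ok
(2,4)2 4/4 ok
(2,5)2 3/3 ok
(3,2)2 2/2 ok
(3,4)2 2/2 ok
(3,5)2 3/3 ok
(4,1)2 1/1 ok
(4,2)2 3/3 ok
(4,3)2 1/1 ok
(4,5)2 2/2 ok
(5,4)2 1/1 ok
(5,5)2 2/2 ok
All meet the threshold, so the configuration is stable.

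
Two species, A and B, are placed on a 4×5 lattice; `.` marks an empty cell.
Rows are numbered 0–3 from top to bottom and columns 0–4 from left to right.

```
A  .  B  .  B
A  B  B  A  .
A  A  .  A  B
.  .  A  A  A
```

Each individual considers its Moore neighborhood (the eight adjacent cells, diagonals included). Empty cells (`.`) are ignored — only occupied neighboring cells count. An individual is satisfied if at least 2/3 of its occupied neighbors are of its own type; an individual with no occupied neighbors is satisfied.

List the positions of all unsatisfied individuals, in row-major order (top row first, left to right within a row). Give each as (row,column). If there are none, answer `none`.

(0,0), (0,4), (1,1), (1,2), (1,3), (2,1), (2,4)

(0,0)A 1/2 not
(0,2)B 2/3 satisfied
(0,4)B 0/1 not
(1,0)A 3/4 satisfied
(1,1)B 2/6 not
(1,2)B 2/5 not
(1,3)A 1/5 not
(2,0)A 2/3 satisfied
(2,1)A 3/5 not
(2,3)A 4/6 satisfied
(2,4)B 0/4 not
(3,2)A 3/3 satisfied
(3,3)A 3/4 satisfied
(3,4)A 2/3 satisfied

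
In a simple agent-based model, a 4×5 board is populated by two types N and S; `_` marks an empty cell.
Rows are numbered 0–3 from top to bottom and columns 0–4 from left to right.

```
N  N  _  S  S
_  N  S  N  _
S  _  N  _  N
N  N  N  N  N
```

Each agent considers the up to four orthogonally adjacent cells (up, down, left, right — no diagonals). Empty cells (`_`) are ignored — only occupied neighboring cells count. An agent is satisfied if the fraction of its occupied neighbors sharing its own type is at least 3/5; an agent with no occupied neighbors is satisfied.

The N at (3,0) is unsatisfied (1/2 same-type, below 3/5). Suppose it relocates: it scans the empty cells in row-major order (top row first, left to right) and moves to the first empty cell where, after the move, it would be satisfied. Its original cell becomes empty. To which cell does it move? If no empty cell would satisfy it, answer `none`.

(1,0)

Vacating (3,0). Empty cells in order:
  (0,2): 1/3 same-type → still unsatisfied.
  (1,0): 2/3 same-type → satisfied — stop here.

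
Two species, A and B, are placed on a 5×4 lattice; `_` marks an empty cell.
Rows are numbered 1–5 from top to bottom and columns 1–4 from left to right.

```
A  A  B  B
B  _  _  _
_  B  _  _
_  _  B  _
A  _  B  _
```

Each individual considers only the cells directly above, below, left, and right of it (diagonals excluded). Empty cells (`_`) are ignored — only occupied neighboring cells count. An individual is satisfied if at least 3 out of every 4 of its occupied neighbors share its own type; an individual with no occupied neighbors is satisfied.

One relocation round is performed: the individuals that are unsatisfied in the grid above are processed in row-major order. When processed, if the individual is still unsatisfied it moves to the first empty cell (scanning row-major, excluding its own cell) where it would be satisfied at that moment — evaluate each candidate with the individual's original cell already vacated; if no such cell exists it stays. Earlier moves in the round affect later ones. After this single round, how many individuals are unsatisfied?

Initially unsatisfied (in order): (1,1), (1,2), (1,3), (2,1).
  (1,1) → (3,4).
  (1,2) → (4,1).
  (1,3): now satisfied by earlier moves; stays.
  (2,1): now satisfied by earlier moves; stays.
Resulting grid:
_ _ B B
B _ _ _
_ B _ A
A _ B _
A _ B _
All satisfied now.

0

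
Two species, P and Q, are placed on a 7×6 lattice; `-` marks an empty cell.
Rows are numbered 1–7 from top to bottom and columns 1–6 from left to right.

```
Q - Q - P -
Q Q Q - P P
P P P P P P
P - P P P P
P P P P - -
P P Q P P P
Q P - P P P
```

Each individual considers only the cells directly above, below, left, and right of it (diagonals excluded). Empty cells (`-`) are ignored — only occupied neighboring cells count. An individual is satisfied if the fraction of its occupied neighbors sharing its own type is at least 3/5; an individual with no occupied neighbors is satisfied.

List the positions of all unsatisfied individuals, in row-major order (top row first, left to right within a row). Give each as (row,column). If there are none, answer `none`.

Row 1: (1,1)Q 1/1 ok · (1,3)Q 1/1 ok · (1,5)P 1/1 ok
Row 2: (2,1)Q 2/3 ok · (2,2)Q 2/3 ok · (2,3)Q 2/3 ok · (2,5)P 3/3 ok · (2,6)P 2/2 ok
Row 3: (3,1)P 2/3 ok · (3,2)P 2/3 ok · (3,3)P 3/4 ok · (3,4)P 3/3 ok · (3,5)P 4/4 ok · (3,6)P 3/3 ok
Row 4: (4,1)P 2/2 ok · (4,3)P 3/3 ok · (4,4)P 4/4 ok · (4,5)P 3/3 ok · (4,6)P 2/2 ok
Row 5: (5,1)P 3/3 ok · (5,2)P 3/3 ok · (5,3)P 3/4 ok · (5,4)P 3/3 ok
Row 6: (6,1)P 2/3 ok · (6,2)P 3/4 ok · (6,3)Q 0/3 unhappy · (6,4)P 3/4 ok · (6,5)P 3/3 ok · (6,6)P 2/2 ok
Row 7: (7,1)Q 0/2 unhappy · (7,2)P 1/2 unhappy · (7,4)P 2/2 ok · (7,5)P 3/3 ok · (7,6)P 2/2 ok

(6,3), (7,1), (7,2)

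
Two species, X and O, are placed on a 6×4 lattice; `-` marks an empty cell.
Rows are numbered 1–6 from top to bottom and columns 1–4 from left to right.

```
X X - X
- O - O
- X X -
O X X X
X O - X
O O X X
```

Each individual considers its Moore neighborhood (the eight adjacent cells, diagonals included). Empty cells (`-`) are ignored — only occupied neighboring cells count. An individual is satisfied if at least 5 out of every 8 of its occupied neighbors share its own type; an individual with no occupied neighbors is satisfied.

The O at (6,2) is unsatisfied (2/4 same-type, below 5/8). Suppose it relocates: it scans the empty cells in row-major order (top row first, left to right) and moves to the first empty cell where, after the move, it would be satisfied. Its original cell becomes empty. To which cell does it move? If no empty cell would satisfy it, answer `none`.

Vacating (6,2). Empty cells in order:
  (1,3): 2/4 same-type → still unsatisfied.
  (2,1): 1/4 same-type → still unsatisfied.
  (2,3): 2/6 same-type → still unsatisfied.
  (3,1): 2/4 same-type → still unsatisfied.
  (3,4): 1/4 same-type → still unsatisfied.
  (5,3): 1/7 same-type → still unsatisfied.

none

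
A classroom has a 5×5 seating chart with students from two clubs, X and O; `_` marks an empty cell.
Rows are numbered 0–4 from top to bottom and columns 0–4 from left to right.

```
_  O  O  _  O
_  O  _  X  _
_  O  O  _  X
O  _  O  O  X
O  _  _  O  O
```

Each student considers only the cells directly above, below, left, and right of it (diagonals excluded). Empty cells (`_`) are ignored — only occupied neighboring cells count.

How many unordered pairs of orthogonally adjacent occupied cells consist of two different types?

Scan each occupied cell's neighbors to the right and below so each pair is counted once.
Row 0: O(0,1)–O(0,2)= O(0,1)–O(1,1)=  → 0/2 unlike.
Row 1: O(1,1)–O(2,1)=  → 0/1 unlike.
Row 2: O(2,1)–O(2,2)= O(2,2)–O(3,2)= X(2,4)–X(3,4)=  → 0/3 unlike.
Row 3: O(3,0)–O(4,0)= O(3,2)–O(3,3)= O(3,3)–X(3,4)≠ O(3,3)–O(4,3)= X(3,4)–O(4,4)≠  → 2/5 unlike.
Row 4: O(4,3)–O(4,4)=  → 0/1 unlike.
Total adjacent occupied pairs: 12; unlike-type pairs: 2.

2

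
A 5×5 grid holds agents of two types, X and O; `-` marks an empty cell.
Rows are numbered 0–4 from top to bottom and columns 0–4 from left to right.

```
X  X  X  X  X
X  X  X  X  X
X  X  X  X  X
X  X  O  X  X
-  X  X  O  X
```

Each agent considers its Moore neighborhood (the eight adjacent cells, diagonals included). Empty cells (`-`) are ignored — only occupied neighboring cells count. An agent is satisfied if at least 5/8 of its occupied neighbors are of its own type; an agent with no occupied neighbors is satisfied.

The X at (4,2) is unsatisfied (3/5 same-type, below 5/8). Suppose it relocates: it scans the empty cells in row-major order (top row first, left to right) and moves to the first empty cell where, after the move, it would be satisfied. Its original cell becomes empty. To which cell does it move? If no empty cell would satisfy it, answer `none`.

(4,0)

Vacating (4,2). Empty cells in order:
  (4,0): 3/3 same-type → satisfied — stop here.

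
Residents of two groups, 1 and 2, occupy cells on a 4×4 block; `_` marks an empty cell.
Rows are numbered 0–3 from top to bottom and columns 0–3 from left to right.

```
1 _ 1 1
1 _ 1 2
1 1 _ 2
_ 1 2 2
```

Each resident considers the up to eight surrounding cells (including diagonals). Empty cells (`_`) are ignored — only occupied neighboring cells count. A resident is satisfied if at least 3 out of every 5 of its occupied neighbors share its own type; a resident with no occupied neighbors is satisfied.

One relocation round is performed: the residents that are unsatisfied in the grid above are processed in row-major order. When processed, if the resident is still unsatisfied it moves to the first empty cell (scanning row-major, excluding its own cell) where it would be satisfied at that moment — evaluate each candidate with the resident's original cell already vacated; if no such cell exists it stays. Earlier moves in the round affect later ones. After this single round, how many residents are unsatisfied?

2

Initially unsatisfied (in order): (1,3), (3,2).
  (1,3): no empty cell satisfies it; stays.
  (3,2): no empty cell satisfies it; stays.
Resulting grid:
1 _ 1 1
1 _ 1 2
1 1 _ 2
_ 1 2 2
Unsatisfied now: (1,3), (3,2).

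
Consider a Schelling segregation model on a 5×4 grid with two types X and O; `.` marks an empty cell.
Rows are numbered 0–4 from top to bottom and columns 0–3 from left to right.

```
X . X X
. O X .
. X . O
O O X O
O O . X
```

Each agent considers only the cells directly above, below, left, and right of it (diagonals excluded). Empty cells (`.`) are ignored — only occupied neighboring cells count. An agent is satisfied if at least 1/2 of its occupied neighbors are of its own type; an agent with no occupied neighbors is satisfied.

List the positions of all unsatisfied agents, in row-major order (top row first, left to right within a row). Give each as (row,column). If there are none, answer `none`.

Row 0: (0,0)X 0/0 satisfied · (0,2)X 2/2 satisfied · (0,3)X 1/1 satisfied
Row 1: (1,1)O 0/2 not · (1,2)X 1/2 satisfied
Row 2: (2,1)X 0/2 not · (2,3)O 1/1 satisfied
Row 3: (3,0)O 2/2 satisfied · (3,1)O 2/4 satisfied · (3,2)X 0/2 not · (3,3)O 1/3 not
Row 4: (4,0)O 2/2 satisfied · (4,1)O 2/2 satisfied · (4,3)X 0/1 not

(1,1), (2,1), (3,2), (3,3), (4,3)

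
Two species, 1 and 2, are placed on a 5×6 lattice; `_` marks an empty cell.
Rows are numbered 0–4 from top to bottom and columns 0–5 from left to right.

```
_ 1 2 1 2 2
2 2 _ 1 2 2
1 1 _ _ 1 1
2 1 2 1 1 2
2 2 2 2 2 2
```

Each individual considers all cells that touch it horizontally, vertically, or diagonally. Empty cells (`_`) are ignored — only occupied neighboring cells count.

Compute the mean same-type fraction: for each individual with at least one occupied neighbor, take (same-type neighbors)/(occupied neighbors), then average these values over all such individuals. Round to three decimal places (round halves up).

Row 0: (0,1)1 0/3 · (0,2)2 1/4 · (0,3)1 1/4 · (0,4)2 3/5 · (0,5)2 3/3
Row 1: (1,0)2 1/4 · (1,1)2 2/5 · (1,3)1 2/5 · (1,4)2 3/7 · (1,5)2 3/5
Row 2: (2,0)1 2/5 · (2,1)1 2/6 · (2,4)1 4/7 · (2,5)1 2/5
Row 3: (3,0)2 2/5 · (3,1)1 2/7 · (3,2)2 3/6 · (3,3)1 2/6 · (3,4)1 3/7 · (3,5)2 2/5
Row 4: (4,0)2 2/3 · (4,1)2 4/5 · (4,2)2 3/5 · (4,3)2 3/5 · (4,4)2 3/5 · (4,5)2 2/3
Sum over 26 individuals: 0/3 + 1/4 + 1/4 + 3/5 + 3/3 + 1/4 + 2/5 + 2/5 + 3/7 + 3/5 + 2/5 + 2/6 + 4/7 + 2/5 + 2/5 + 2/7 + 3/6 + 2/6 + 3/7 + 2/5 + 2/3 + 4/5 + 3/5 + 3/5 + 3/5 + 2/3 = 1703/140; mean = 1703/140 ÷ 26 = 131/280 = 0.467857… → 0.468.

0.468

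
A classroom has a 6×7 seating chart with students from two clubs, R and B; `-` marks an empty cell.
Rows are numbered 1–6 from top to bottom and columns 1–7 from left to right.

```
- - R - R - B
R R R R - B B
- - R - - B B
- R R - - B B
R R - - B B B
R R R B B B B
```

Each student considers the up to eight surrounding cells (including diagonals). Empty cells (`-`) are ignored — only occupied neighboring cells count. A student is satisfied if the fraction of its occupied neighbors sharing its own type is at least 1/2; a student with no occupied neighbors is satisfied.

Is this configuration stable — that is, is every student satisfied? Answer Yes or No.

Row 1: (1,3)R 3/3 ✓ · (1,5)R 1/2 ✓ · (1,7)B 2/2 ✓
Row 2: (2,1)R 1/1 ✓ · (2,2)R 4/4 ✓ · (2,3)R 4/4 ✓ · (2,4)R 4/4 ✓ · (2,6)B 4/5 ✓ · (2,7)B 4/4 ✓
Row 3: (3,3)R 5/5 ✓ · (3,6)B 5/5 ✓ · (3,7)B 5/5 ✓
Row 4: (4,2)R 4/4 ✓ · (4,3)R 3/3 ✓ · (4,6)B 6/6 ✓ · (4,7)B 5/5 ✓
Row 5: (5,1)R 4/4 ✓ · (5,2)R 6/6 ✓ · (5,5)B 5/5 ✓ · (5,6)B 7/7 ✓ · (5,7)B 5/5 ✓
Row 6: (6,1)R 3/3 ✓ · (6,2)R 4/4 ✓ · (6,3)R 2/3 ✓ · (6,4)B 2/3 ✓ · (6,5)B 4/4 ✓ · (6,6)B 5/5 ✓ · (6,7)B 3/3 ✓
All meet the threshold, so the configuration is stable.

Yes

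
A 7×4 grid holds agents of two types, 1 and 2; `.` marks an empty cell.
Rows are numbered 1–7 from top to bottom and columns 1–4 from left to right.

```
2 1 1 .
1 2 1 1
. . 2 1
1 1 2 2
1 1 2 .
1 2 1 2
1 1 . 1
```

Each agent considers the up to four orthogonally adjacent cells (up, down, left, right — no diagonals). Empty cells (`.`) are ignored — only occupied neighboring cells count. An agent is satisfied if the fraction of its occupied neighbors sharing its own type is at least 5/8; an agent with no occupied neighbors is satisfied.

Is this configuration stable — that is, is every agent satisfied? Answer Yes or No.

No

Row 1: (1,1)2 0/2 unhappy · (1,2)1 1/3 unhappy · (1,3)1 2/2 ok
Row 2: (2,1)1 0/2 unhappy · (2,2)2 0/3 unhappy · (2,3)1 2/4 unhappy · (2,4)1 2/2 ok
Row 3: (3,3)2 1/3 unhappy · (3,4)1 1/3 unhappy
Row 4: (4,1)1 2/2 ok · (4,2)1 2/3 ok · (4,3)2 3/4 ok · (4,4)2 1/2 unhappy
Row 5: (5,1)1 3/3 ok · (5,2)1 2/4 unhappy · (5,3)2 1/3 unhappy
Row 6: (6,1)1 2/3 ok · (6,2)2 0/4 unhappy · (6,3)1 0/3 unhappy · (6,4)2 0/2 unhappy
Row 7: (7,1)1 2/2 ok · (7,2)1 1/2 unhappy · (7,4)1 0/1 unhappy
For instance (1,1) has only 0/2 same-type neighbors, below 5/8.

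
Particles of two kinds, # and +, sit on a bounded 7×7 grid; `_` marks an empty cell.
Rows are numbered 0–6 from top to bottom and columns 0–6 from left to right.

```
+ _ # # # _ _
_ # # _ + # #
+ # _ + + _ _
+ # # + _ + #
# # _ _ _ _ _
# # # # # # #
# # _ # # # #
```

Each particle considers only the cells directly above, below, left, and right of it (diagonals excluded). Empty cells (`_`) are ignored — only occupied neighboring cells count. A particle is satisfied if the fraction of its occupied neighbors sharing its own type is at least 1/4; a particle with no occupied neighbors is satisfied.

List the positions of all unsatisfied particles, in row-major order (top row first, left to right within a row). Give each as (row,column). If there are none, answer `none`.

(0,0)+ 0/0 ✓
(0,2)# 2/2 ✓
(0,3)# 2/2 ✓
(0,4)# 1/2 ✓
(1,1)# 2/2 ✓
(1,2)# 2/2 ✓
(1,4)+ 1/3 ✓
(1,5)# 1/2 ✓
(1,6)# 1/1 ✓
(2,0)+ 1/2 ✓
(2,1)# 2/3 ✓
(2,3)+ 2/2 ✓
(2,4)+ 2/2 ✓
(3,0)+ 1/3 ✓
(3,1)# 3/4 ✓
(3,2)# 1/2 ✓
(3,3)+ 1/2 ✓
(3,5)+ 0/1 ✗
(3,6)# 0/1 ✗
(4,0)# 2/3 ✓
(4,1)# 3/3 ✓
(5,0)# 3/3 ✓
(5,1)# 4/4 ✓
(5,2)# 2/2 ✓
(5,3)# 3/3 ✓
(5,4)# 3/3 ✓
(5,5)# 3/3 ✓
(5,6)# 2/2 ✓
(6,0)# 2/2 ✓
(6,1)# 2/2 ✓
(6,3)# 2/2 ✓
(6,4)# 3/3 ✓
(6,5)# 3/3 ✓
(6,6)# 2/2 ✓

(3,5), (3,6)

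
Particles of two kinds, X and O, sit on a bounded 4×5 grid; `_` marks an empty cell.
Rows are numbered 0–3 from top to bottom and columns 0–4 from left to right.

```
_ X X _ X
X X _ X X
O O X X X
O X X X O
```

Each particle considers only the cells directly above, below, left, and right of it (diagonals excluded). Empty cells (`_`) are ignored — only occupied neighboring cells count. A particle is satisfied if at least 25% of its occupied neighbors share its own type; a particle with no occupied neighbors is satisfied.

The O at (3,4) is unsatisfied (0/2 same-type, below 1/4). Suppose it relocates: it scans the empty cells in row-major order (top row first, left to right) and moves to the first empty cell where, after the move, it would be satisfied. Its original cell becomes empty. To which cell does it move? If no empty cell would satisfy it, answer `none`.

Vacating (3,4). Empty cells in order:
  (0,0): 0/2 same-type → still unsatisfied.
  (0,3): 0/3 same-type → still unsatisfied.
  (1,2): 0/4 same-type → still unsatisfied.

none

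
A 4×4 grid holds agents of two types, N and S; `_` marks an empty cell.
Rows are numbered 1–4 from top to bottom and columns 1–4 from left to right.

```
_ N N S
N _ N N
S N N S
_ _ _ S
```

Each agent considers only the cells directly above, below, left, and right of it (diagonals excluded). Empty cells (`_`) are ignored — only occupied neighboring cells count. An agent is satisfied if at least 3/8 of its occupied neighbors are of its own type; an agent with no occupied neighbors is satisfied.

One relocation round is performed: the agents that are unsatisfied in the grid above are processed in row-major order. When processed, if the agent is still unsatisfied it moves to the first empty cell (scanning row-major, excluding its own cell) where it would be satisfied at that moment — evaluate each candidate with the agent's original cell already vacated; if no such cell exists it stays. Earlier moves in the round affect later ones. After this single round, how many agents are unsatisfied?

0

Initially unsatisfied (in order): (1,4), (2,1), (2,4), (3,1), (3,4).
  (1,4) → (4,1).
  (2,1) → (1,1).
  (2,4): now satisfied by earlier moves; stays.
  (3,1): now satisfied by earlier moves; stays.
  (3,4) → (2,1).
Resulting grid:
N N N _
S _ N N
S N N _
S _ _ S
All satisfied now.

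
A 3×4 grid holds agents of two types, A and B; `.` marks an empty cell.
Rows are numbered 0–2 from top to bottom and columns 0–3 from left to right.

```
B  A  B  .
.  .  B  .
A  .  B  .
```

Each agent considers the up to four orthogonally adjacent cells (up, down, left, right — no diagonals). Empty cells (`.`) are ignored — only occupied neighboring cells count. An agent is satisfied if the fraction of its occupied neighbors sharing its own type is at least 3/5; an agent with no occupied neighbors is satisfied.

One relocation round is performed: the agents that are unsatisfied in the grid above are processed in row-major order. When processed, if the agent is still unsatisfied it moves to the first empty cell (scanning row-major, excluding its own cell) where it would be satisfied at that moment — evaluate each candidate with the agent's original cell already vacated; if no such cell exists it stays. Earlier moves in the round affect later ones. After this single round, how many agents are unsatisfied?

0

Initially unsatisfied (in order): (0,0), (0,1), (0,2).
  (0,0) → (0,3).
  (0,1) → (0,0).
  (0,2): now satisfied by earlier moves; stays.
Resulting grid:
A . B B
. . B .
A . B .
All satisfied now.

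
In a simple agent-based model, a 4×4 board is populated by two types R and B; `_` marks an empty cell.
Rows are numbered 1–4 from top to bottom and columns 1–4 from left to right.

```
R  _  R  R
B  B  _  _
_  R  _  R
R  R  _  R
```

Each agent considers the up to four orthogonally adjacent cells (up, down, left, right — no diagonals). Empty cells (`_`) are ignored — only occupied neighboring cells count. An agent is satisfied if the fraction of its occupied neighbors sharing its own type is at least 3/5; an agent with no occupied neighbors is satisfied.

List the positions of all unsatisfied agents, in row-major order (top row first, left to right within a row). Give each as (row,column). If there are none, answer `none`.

(1,1)R 0/1 unhappy
(1,3)R 1/1 ok
(1,4)R 1/1 ok
(2,1)B 1/2 unhappy
(2,2)B 1/2 unhappy
(3,2)R 1/2 unhappy
(3,4)R 1/1 ok
(4,1)R 1/1 ok
(4,2)R 2/2 ok
(4,4)R 1/1 ok

(1,1), (2,1), (2,2), (3,2)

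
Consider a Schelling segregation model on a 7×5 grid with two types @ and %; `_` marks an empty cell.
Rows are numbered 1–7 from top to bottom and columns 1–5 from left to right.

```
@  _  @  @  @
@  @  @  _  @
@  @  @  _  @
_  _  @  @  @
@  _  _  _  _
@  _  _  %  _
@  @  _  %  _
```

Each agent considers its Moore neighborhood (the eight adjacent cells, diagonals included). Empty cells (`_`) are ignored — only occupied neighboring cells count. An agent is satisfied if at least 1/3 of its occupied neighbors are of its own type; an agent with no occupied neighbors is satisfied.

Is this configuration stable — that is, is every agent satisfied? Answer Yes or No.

Yes

Row 1: (1,1)@ 2/2 ok · (1,3)@ 3/3 ok · (1,4)@ 4/4 ok · (1,5)@ 2/2 ok
Row 2: (2,1)@ 4/4 ok · (2,2)@ 7/7 ok · (2,3)@ 5/5 ok · (2,5)@ 3/3 ok
Row 3: (3,1)@ 3/3 ok · (3,2)@ 6/6 ok · (3,3)@ 5/5 ok · (3,5)@ 3/3 ok
Row 4: (4,3)@ 3/3 ok · (4,4)@ 4/4 ok · (4,5)@ 2/2 ok
Row 5: (5,1)@ 1/1 ok
Row 6: (6,1)@ 3/3 ok · (6,4)% 1/1 ok
Row 7: (7,1)@ 2/2 ok · (7,2)@ 2/2 ok · (7,4)% 1/1 ok
All meet the threshold, so the configuration is stable.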